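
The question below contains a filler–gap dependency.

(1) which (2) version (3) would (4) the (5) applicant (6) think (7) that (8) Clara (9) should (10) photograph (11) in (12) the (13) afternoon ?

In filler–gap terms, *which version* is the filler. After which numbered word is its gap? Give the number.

10

Before movement: The applicant would think that Clara should photograph which version in the afternoon.
The filler 'which version' is interpreted as the direct object of 'photograph'. Wh-movement fronts it, leaving a gap right after 'photograph':
Which version would the applicant think that Clara should photograph ___ in the afternoon?
'photograph' is word 10.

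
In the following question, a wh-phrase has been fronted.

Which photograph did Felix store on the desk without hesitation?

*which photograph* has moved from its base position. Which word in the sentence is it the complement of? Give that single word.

store

Underlying clause: Felix did store which photograph on the desk without hesitation.
'which photograph' functions as the direct object of 'store'. Wh-movement fronts it, leaving a gap right after 'store':
Which photograph did Felix store ___ on the desk without hesitation?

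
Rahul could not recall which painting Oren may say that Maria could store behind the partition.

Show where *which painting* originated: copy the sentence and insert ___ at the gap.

Rahul could not recall which painting Oren may say that Maria could store ___ behind the partition.

In situ: Oren may say that Maria could store which painting behind the partition.
'which painting' is the direct object of 'store'. The gap is right after 'store'.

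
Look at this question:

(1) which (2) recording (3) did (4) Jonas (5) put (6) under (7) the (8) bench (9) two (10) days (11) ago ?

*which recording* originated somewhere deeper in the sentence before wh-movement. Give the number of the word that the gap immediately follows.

5

Pre-movement form: Jonas did put which recording under the bench two days ago.
'which recording' functions as the direct object of 'put'. Wh-movement fronts it, leaving a gap right after 'put':
Which recording did Jonas put ___ under the bench two days ago?
'put' is word 5.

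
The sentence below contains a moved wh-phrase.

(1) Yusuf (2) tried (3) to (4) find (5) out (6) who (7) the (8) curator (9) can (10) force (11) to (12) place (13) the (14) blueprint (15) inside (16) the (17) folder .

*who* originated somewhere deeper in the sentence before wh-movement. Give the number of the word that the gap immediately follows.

In situ: The curator can force who to place the blueprint inside the folder.
'who' functions as the direct object of 'force'. It moves to the left edge, and the trace sits right after 'force':
Yusuf tried to find out who the curator can force ___ to place the blueprint inside the folder.
'force' is word 10.

10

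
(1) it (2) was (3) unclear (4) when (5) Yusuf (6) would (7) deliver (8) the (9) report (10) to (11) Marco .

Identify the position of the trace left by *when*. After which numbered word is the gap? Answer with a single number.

11

In situ: Yusuf would deliver the report to Marco when.
The filler 'when' is interpreted as the temporal adjunct. Fronting leaves a gap immediately after 'Marco':
It was unclear when Yusuf would deliver the report to Marco ___.
'Marco' is word 11.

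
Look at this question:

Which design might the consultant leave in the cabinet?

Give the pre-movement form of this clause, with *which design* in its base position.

The filler 'which design' is interpreted as the direct object of 'leave'. Fronting leaves a gap immediately after 'leave':
Which design might the consultant leave ___ in the cabinet?

The consultant might leave which design in the cabinet.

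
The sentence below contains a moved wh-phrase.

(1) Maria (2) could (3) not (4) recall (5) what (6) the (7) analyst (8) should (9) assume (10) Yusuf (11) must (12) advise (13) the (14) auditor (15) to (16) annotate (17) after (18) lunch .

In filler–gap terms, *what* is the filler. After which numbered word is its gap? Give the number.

16

Underlying clause: The analyst should assume Yusuf must advise the auditor to annotate what after lunch.
'what' is the direct object of 'annotate'. Fronting leaves a gap immediately after 'annotate':
Maria could not recall what the analyst should assume Yusuf must advise the auditor to annotate ___ after lunch.
'annotate' is word 16.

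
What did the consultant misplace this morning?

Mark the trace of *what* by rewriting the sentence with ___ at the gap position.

In situ: The consultant did misplace what this morning.
'what' functions as the direct object of 'misplace'. The gap is right after 'misplace'.

What did the consultant misplace ___ this morning?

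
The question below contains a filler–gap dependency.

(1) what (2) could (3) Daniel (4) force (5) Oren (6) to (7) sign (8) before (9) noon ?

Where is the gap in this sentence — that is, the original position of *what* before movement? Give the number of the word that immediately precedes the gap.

In situ: Daniel could force Oren to sign what before noon.
The filler 'what' is interpreted as the direct object of 'sign'. Wh-movement fronts it, leaving a gap right after 'sign':
What could Daniel force Oren to sign ___ before noon?
'sign' is word 7.

7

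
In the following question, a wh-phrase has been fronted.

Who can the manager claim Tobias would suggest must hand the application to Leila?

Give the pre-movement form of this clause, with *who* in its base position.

The manager can claim Tobias would suggest who must hand the application to Leila.

'who' functions as the subject of the clause embedded under 'suggest'. Fronting leaves a gap immediately after 'suggest':
Who can the manager claim Tobias would suggest ___ must hand the application to Leila?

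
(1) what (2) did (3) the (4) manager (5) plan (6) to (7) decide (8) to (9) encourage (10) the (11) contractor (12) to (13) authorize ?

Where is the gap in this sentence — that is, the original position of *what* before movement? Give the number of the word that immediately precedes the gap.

13

Underlying clause: The manager did plan to decide to encourage the contractor to authorize what.
'what' is the direct object of 'authorize'. Wh-movement fronts it, leaving a gap right after 'authorize':
What did the manager plan to decide to encourage the contractor to authorize ___?
'authorize' is word 13.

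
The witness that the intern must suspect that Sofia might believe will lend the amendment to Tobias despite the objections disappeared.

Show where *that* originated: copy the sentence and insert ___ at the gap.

'that' is the subject of the clause embedded under 'believe'. The gap is right after 'believe'.

The witness that the intern must suspect that Sofia might believe ___ will lend the amendment to Tobias despite the objections disappeared.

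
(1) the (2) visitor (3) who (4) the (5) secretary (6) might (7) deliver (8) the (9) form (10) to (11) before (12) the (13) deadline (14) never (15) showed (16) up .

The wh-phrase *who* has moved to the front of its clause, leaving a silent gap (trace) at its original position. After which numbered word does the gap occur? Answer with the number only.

'who' is the object of the preposition 'to' (recipient of 'deliver'). It moves to the left edge, and the trace sits right after 'to':
The visitor who the secretary might deliver the form to ___ before the deadline never showed up.
'to' is word 10.

10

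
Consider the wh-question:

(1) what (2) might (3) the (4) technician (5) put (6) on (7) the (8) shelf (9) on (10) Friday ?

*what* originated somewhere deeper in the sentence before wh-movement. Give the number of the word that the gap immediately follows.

5

Pre-movement form: The technician might put what on the shelf on Friday.
'what' is the direct object of 'put'. Wh-movement fronts it, leaving a gap right after 'put':
What might the technician put ___ on the shelf on Friday?
'put' is word 5.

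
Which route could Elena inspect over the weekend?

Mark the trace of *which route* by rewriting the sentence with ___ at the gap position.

Which route could Elena inspect ___ over the weekend?

In situ: Elena could inspect which route over the weekend.
The filler 'which route' is interpreted as the direct object of 'inspect'. The gap is right after 'inspect'.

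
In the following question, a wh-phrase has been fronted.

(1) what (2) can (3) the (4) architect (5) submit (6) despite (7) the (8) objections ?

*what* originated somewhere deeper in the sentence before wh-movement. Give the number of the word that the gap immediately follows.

Pre-movement form: The architect can submit what despite the objections.
'what' is the direct object of 'submit'. It moves to the left edge, and the trace sits right after 'submit':
What can the architect submit ___ despite the objections?
'submit' is word 5.

5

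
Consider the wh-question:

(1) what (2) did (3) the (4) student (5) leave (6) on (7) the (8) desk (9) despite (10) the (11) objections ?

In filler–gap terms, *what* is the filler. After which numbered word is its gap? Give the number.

5

Underlying clause: The student did leave what on the desk despite the objections.
The filler 'what' is interpreted as the direct object of 'leave'. Fronting leaves a gap immediately after 'leave':
What did the student leave ___ on the desk despite the objections?
'leave' is word 5.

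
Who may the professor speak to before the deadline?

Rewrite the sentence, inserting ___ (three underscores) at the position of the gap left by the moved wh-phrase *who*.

Who may the professor speak to ___ before the deadline?

In situ: The professor may speak to who before the deadline.
The filler 'who' is interpreted as the object of the preposition 'to'. The gap is right after 'to'.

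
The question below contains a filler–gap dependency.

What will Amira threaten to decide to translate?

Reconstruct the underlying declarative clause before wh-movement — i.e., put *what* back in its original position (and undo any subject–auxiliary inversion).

The filler 'what' is interpreted as the direct object of 'translate'. It moves to the left edge, and the trace sits right after 'translate':
What will Amira threaten to decide to translate ___?

Amira will threaten to decide to translate what.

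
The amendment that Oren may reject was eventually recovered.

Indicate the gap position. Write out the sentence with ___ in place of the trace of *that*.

The amendment that Oren may reject ___ was eventually recovered.

'that' functions as the direct object of 'reject'. The gap is right after 'reject'.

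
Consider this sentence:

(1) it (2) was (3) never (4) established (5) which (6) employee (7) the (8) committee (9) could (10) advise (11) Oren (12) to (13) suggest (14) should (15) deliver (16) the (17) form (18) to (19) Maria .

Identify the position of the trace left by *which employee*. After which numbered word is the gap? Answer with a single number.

13

Before movement: The committee could advise Oren to suggest which employee should deliver the form to Maria.
'which employee' is the subject of the clause embedded under 'suggest'. Fronting leaves a gap immediately after 'suggest':
It was never established which employee the committee could advise Oren to suggest ___ should deliver the form to Maria.
'suggest' is word 13.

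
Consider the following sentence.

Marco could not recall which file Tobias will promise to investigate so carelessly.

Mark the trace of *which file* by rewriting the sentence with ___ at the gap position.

In situ: Tobias will promise to investigate which file so carelessly.
The filler 'which file' is interpreted as the direct object of 'investigate'. The gap is right after 'investigate'.

Marco could not recall which file Tobias will promise to investigate ___ so carelessly.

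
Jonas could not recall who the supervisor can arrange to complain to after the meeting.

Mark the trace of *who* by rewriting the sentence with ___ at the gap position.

Jonas could not recall who the supervisor can arrange to complain to ___ after the meeting.

Before movement: The supervisor can arrange to complain to who after the meeting.
The filler 'who' is interpreted as the object of the preposition 'to'. The gap is right after 'to'.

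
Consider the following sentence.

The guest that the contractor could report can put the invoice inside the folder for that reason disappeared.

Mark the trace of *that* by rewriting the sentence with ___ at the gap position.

'that' is the subject of the clause embedded under 'report'. The gap is right after 'report'.

The guest that the contractor could report ___ can put the invoice inside the folder for that reason disappeared.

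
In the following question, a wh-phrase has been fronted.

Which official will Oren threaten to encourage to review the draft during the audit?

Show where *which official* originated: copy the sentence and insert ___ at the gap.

Which official will Oren threaten to encourage ___ to review the draft during the audit?

In situ: Oren will threaten to encourage which official to review the draft during the audit.
The filler 'which official' is interpreted as the direct object of 'encourage'. The gap is right after 'encourage'.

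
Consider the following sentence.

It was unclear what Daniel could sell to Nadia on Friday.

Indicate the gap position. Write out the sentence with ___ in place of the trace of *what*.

It was unclear what Daniel could sell ___ to Nadia on Friday.

In situ: Daniel could sell what to Nadia on Friday.
'what' is the direct object of 'sell'. The gap is right after 'sell'.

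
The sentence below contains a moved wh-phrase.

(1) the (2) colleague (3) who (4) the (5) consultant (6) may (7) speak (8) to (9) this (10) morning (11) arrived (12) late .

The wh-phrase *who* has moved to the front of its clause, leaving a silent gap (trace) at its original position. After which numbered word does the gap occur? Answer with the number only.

The filler 'who' is interpreted as the object of the preposition 'to'. Fronting leaves a gap immediately after 'to':
The colleague who the consultant may speak to ___ this morning arrived late.
'to' is word 8.

8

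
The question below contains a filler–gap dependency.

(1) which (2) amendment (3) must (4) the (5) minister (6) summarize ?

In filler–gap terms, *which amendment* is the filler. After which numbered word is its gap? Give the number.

Before movement: The minister must summarize which amendment.
The filler 'which amendment' is interpreted as the direct object of 'summarize'. Wh-movement fronts it, leaving a gap right after 'summarize':
Which amendment must the minister summarize ___?
'summarize' is word 6.

6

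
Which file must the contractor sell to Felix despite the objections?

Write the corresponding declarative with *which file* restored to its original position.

The contractor must sell which file to Felix despite the objections.

The filler 'which file' is interpreted as the direct object of 'sell'. Wh-movement fronts it, leaving a gap right after 'sell':
Which file must the contractor sell ___ to Felix despite the objections?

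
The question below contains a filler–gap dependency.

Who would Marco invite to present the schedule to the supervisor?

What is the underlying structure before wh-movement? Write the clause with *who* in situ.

Marco would invite who to present the schedule to the supervisor.

'who' functions as the direct object of 'invite'. Fronting leaves a gap immediately after 'invite':
Who would Marco invite ___ to present the schedule to the supervisor?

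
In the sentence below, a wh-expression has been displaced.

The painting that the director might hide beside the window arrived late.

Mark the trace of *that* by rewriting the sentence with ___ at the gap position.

'that' functions as the direct object of 'hide'. The gap is right after 'hide'.

The painting that the director might hide ___ beside the window arrived late.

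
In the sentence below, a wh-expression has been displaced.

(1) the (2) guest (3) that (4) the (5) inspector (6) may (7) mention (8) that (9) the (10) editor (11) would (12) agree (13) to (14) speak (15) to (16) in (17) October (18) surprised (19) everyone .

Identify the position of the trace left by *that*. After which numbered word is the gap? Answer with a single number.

15

The filler 'that' is interpreted as the object of the preposition 'to'. Fronting leaves a gap immediately after 'to':
The guest that the inspector may mention that the editor would agree to speak to ___ in October surprised everyone.
'to' is word 15.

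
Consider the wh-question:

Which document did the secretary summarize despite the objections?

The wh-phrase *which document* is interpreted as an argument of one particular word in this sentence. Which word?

summarize

Before movement: The secretary did summarize which document despite the objections.
'which document' functions as the direct object of 'summarize'. Wh-movement fronts it, leaving a gap right after 'summarize':
Which document did the secretary summarize ___ despite the objections?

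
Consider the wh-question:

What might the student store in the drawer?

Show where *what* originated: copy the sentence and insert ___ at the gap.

What might the student store ___ in the drawer?

Pre-movement form: The student might store what in the drawer.
'what' functions as the direct object of 'store'. The gap is right after 'store'.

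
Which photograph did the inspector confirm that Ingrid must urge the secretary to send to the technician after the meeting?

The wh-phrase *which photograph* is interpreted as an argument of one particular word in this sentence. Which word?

Underlying clause: The inspector did confirm that Ingrid must urge the secretary to send which photograph to the technician after the meeting.
'which photograph' functions as the direct object of 'send'. Wh-movement fronts it, leaving a gap right after 'send':
Which photograph did the inspector confirm that Ingrid must urge the secretary to send ___ to the technician after the meeting?

send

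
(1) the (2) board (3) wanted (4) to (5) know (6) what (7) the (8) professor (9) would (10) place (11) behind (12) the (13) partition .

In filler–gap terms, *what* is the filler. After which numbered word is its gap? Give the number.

Before movement: The professor would place what behind the partition.
'what' is the direct object of 'place'. It moves to the left edge, and the trace sits right after 'place':
The board wanted to know what the professor would place ___ behind the partition.
'place' is word 10.

10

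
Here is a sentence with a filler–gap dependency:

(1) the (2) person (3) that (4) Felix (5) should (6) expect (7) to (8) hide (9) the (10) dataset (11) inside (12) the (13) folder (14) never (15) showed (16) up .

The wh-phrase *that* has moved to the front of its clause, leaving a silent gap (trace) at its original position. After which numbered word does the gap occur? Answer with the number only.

'that' functions as the direct object of 'expect'. It moves to the left edge, and the trace sits right after 'expect':
The person that Felix should expect ___ to hide the dataset inside the folder never showed up.
'expect' is word 6.

6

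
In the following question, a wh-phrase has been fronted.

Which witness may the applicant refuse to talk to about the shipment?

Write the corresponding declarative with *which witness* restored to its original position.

The applicant may refuse to talk to which witness about the shipment.

The filler 'which witness' is interpreted as the object of the preposition 'to'. Wh-movement fronts it, leaving a gap right after 'to':
Which witness may the applicant refuse to talk to ___ about the shipment?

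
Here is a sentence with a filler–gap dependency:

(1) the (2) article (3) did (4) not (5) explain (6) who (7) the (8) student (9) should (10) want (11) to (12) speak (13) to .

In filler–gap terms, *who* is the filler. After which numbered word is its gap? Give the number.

Before movement: The student should want to speak to who.
'who' is the object of the preposition 'to'. It moves to the left edge, and the trace sits right after 'to':
The article did not explain who the student should want to speak to ___.
'to' is word 13.

13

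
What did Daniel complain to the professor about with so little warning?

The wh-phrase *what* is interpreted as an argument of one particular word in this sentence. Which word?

about

Before movement: Daniel did complain to the professor about what with so little warning.
'what' functions as the object of the preposition 'about'. Fronting leaves a gap immediately after 'about':
What did Daniel complain to the professor about ___ with so little warning?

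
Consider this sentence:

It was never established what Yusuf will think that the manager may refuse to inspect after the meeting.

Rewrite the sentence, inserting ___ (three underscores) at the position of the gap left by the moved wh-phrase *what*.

It was never established what Yusuf will think that the manager may refuse to inspect ___ after the meeting.

Underlying clause: Yusuf will think that the manager may refuse to inspect what after the meeting.
'what' functions as the direct object of 'inspect'. The gap is right after 'inspect'.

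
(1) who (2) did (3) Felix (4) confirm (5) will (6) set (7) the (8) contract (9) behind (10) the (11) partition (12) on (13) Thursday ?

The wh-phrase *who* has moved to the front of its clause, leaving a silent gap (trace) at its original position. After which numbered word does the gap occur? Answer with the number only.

Pre-movement form: Felix did confirm who will set the contract behind the partition on Thursday.
The filler 'who' is interpreted as the subject of the clause embedded under 'confirm'. It moves to the left edge, and the trace sits right after 'confirm':
Who did Felix confirm ___ will set the contract behind the partition on Thursday?
'confirm' is word 4.

4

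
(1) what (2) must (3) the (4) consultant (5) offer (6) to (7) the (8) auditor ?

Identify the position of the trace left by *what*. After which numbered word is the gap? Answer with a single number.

5

Underlying clause: The consultant must offer what to the auditor.
The filler 'what' is interpreted as the direct object of 'offer'. Fronting leaves a gap immediately after 'offer':
What must the consultant offer ___ to the auditor?
'offer' is word 5.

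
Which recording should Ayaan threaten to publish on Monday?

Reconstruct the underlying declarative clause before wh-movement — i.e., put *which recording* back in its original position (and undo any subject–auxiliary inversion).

Ayaan should threaten to publish which recording on Monday.

'which recording' functions as the direct object of 'publish'. Wh-movement fronts it, leaving a gap right after 'publish':
Which recording should Ayaan threaten to publish ___ on Monday?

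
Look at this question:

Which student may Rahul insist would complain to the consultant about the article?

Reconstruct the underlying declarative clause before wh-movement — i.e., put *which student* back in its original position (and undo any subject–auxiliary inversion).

'which student' functions as the subject of the clause embedded under 'insist'. Fronting leaves a gap immediately after 'insist':
Which student may Rahul insist ___ would complain to the consultant about the article?

Rahul may insist which student would complain to the consultant about the article.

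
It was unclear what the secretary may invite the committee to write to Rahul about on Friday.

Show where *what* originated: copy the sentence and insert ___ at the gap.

It was unclear what the secretary may invite the committee to write to Rahul about ___ on Friday.

Underlying clause: The secretary may invite the committee to write to Rahul about what on Friday.
'what' is the object of the preposition 'about'. The gap is right after 'about'.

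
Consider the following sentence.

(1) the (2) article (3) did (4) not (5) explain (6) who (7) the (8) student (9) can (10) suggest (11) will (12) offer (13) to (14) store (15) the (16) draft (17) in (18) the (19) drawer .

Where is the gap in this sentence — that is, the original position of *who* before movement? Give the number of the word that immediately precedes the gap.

10

Underlying clause: The student can suggest who will offer to store the draft in the drawer.
'who' functions as the subject of the clause embedded under 'suggest'. It moves to the left edge, and the trace sits right after 'suggest':
The article did not explain who the student can suggest ___ will offer to store the draft in the drawer.
'suggest' is word 10.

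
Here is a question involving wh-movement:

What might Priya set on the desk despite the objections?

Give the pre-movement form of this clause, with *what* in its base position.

'what' functions as the direct object of 'set'. Wh-movement fronts it, leaving a gap right after 'set':
What might Priya set ___ on the desk despite the objections?

Priya might set what on the desk despite the objections.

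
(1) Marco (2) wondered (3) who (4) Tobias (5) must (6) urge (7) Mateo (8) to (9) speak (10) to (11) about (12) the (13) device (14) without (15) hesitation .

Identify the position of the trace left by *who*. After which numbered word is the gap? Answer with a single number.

10

Underlying clause: Tobias must urge Mateo to speak to who about the device without hesitation.
'who' functions as the object of the preposition 'to'. It moves to the left edge, and the trace sits right after 'to':
Marco wondered who Tobias must urge Mateo to speak to ___ about the device without hesitation.
'to' is word 10.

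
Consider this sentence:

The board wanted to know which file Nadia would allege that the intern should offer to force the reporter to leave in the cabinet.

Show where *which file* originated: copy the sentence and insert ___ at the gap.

In situ: Nadia would allege that the intern should offer to force the reporter to leave which file in the cabinet.
'which file' is the direct object of 'leave'. The gap is right after 'leave'.

The board wanted to know which file Nadia would allege that the intern should offer to force the reporter to leave ___ in the cabinet.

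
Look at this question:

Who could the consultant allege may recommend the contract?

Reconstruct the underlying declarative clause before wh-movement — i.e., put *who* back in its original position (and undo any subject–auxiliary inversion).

The filler 'who' is interpreted as the subject of the clause embedded under 'allege'. It moves to the left edge, and the trace sits right after 'allege':
Who could the consultant allege ___ may recommend the contract?

The consultant could allege who may recommend the contract.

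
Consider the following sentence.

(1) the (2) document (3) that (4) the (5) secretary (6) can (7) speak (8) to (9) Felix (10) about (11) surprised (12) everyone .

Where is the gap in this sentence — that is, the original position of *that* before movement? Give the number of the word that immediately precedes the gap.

10

The filler 'that' is interpreted as the object of the preposition 'about'. Wh-movement fronts it, leaving a gap right after 'about':
The document that the secretary can speak to Felix about ___ surprised everyone.
'about' is word 10.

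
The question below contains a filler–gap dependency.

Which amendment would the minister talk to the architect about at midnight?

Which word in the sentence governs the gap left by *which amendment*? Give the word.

Underlying clause: The minister would talk to the architect about which amendment at midnight.
'which amendment' is the object of the preposition 'about'. Wh-movement fronts it, leaving a gap right after 'about':
Which amendment would the minister talk to the architect about ___ at midnight?

about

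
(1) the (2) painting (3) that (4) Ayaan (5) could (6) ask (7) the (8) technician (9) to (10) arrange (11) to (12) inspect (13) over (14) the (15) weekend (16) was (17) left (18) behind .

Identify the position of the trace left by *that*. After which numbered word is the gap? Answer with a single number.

The filler 'that' is interpreted as the direct object of 'inspect'. Fronting leaves a gap immediately after 'inspect':
The painting that Ayaan could ask the technician to arrange to inspect ___ over the weekend was left behind.
'inspect' is word 12.

12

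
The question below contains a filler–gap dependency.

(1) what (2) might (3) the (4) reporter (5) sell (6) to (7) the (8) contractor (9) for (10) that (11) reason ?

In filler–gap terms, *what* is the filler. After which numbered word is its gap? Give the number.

In situ: The reporter might sell what to the contractor for that reason.
The filler 'what' is interpreted as the direct object of 'sell'. Fronting leaves a gap immediately after 'sell':
What might the reporter sell ___ to the contractor for that reason?
'sell' is word 5.

5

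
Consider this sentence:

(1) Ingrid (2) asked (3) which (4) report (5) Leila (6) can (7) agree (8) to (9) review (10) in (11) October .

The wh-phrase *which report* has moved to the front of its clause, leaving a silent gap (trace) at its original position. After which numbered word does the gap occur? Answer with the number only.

9

In situ: Leila can agree to review which report in October.
The filler 'which report' is interpreted as the direct object of 'review'. It moves to the left edge, and the trace sits right after 'review':
Ingrid asked which report Leila can agree to review ___ in October.
'review' is word 9.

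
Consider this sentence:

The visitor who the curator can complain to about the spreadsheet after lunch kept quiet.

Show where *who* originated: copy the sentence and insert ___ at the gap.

The visitor who the curator can complain to ___ about the spreadsheet after lunch kept quiet.

'who' is the object of the preposition 'to'. The gap is right after 'to'.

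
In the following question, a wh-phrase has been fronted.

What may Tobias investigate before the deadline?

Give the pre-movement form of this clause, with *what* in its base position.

'what' functions as the direct object of 'investigate'. It moves to the left edge, and the trace sits right after 'investigate':
What may Tobias investigate ___ before the deadline?

Tobias may investigate what before the deadline.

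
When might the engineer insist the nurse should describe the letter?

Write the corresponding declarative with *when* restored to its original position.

The filler 'when' is interpreted as the temporal adjunct. It moves to the left edge, and the trace sits right after 'letter':
When might the engineer insist the nurse should describe the letter ___?

The engineer might insist the nurse should describe the letter when.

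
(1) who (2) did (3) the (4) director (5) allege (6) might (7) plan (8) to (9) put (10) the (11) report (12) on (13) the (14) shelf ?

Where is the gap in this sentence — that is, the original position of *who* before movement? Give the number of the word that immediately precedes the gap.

Underlying clause: The director did allege who might plan to put the report on the shelf.
'who' functions as the subject of the clause embedded under 'allege'. Fronting leaves a gap immediately after 'allege':
Who did the director allege ___ might plan to put the report on the shelf?
'allege' is word 5.

5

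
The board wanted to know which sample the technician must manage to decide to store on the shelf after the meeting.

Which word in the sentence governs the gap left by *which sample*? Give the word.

In situ: The technician must manage to decide to store which sample on the shelf after the meeting.
'which sample' is the direct object of 'store'. Wh-movement fronts it, leaving a gap right after 'store':
The board wanted to know which sample the technician must manage to decide to store ___ on the shelf after the meeting.

store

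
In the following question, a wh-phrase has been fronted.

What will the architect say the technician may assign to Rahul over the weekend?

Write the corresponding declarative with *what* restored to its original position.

The filler 'what' is interpreted as the direct object of 'assign'. It moves to the left edge, and the trace sits right after 'assign':
What will the architect say the technician may assign ___ to Rahul over the weekend?

The architect will say the technician may assign what to Rahul over the weekend.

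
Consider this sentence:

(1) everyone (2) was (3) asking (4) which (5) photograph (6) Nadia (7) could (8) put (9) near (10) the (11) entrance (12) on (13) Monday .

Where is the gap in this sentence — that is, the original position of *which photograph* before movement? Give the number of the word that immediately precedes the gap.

In situ: Nadia could put which photograph near the entrance on Monday.
The filler 'which photograph' is interpreted as the direct object of 'put'. Fronting leaves a gap immediately after 'put':
Everyone was asking which photograph Nadia could put ___ near the entrance on Monday.
'put' is word 8.

8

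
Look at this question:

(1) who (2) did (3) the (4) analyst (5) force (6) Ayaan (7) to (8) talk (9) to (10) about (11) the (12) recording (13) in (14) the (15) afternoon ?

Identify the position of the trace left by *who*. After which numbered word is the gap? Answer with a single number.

In situ: The analyst did force Ayaan to talk to who about the recording in the afternoon.
'who' functions as the object of the preposition 'to'. It moves to the left edge, and the trace sits right after 'to':
Who did the analyst force Ayaan to talk to ___ about the recording in the afternoon?
'to' is word 9.

9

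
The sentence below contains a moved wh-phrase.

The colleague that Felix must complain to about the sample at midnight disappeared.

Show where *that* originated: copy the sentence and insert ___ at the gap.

'that' is the object of the preposition 'to'. The gap is right after 'to'.

The colleague that Felix must complain to ___ about the sample at midnight disappeared.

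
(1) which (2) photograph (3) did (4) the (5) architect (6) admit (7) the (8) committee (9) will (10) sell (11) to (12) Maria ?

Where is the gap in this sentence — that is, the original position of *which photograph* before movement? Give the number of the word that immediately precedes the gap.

10

Underlying clause: The architect did admit the committee will sell which photograph to Maria.
The filler 'which photograph' is interpreted as the direct object of 'sell'. Fronting leaves a gap immediately after 'sell':
Which photograph did the architect admit the committee will sell ___ to Maria?
'sell' is word 10.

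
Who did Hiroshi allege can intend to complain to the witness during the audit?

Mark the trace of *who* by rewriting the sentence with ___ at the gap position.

Underlying clause: Hiroshi did allege who can intend to complain to the witness during the audit.
'who' functions as the subject of the clause embedded under 'allege'. The gap is right after 'allege'.

Who did Hiroshi allege ___ can intend to complain to the witness during the audit?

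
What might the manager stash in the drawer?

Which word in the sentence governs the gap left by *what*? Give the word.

Pre-movement form: The manager might stash what in the drawer.
The filler 'what' is interpreted as the direct object of 'stash'. It moves to the left edge, and the trace sits right after 'stash':
What might the manager stash ___ in the drawer?

stash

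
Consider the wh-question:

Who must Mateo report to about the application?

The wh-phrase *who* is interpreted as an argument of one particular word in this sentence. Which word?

to

Underlying clause: Mateo must report to who about the application.
The filler 'who' is interpreted as the object of the preposition 'to'. Wh-movement fronts it, leaving a gap right after 'to':
Who must Mateo report to ___ about the application?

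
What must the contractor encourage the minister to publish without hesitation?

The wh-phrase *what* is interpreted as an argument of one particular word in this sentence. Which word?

publish

In situ: The contractor must encourage the minister to publish what without hesitation.
The filler 'what' is interpreted as the direct object of 'publish'. It moves to the left edge, and the trace sits right after 'publish':
What must the contractor encourage the minister to publish ___ without hesitation?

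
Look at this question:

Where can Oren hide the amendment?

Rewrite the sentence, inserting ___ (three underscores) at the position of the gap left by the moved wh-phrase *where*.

Underlying clause: Oren can hide the amendment where.
The filler 'where' is interpreted as the locative complement of 'hide'. The gap is right after 'amendment'.

Where can Oren hide the amendment ___?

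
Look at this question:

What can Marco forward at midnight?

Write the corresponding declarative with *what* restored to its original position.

Marco can forward what at midnight.

'what' is the direct object of 'forward'. It moves to the left edge, and the trace sits right after 'forward':
What can Marco forward ___ at midnight?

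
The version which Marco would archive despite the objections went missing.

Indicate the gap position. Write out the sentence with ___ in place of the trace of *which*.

The version which Marco would archive ___ despite the objections went missing.

'which' functions as the direct object of 'archive'. The gap is right after 'archive'.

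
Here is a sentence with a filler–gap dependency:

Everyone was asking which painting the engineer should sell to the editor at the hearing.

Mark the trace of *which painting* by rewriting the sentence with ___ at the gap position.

Underlying clause: The engineer should sell which painting to the editor at the hearing.
'which painting' is the direct object of 'sell'. The gap is right after 'sell'.

Everyone was asking which painting the engineer should sell ___ to the editor at the hearing.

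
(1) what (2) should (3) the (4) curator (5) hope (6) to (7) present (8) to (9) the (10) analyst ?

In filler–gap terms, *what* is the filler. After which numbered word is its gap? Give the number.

7

In situ: The curator should hope to present what to the analyst.
'what' is the direct object of 'present'. Fronting leaves a gap immediately after 'present':
What should the curator hope to present ___ to the analyst?
'present' is word 7.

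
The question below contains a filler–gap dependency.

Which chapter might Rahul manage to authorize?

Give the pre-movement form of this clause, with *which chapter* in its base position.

Rahul might manage to authorize which chapter.

'which chapter' is the direct object of 'authorize'. Fronting leaves a gap immediately after 'authorize':
Which chapter might Rahul manage to authorize ___?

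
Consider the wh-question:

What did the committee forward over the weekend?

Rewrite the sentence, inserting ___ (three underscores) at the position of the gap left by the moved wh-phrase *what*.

What did the committee forward ___ over the weekend?

In situ: The committee did forward what over the weekend.
The filler 'what' is interpreted as the direct object of 'forward'. The gap is right after 'forward'.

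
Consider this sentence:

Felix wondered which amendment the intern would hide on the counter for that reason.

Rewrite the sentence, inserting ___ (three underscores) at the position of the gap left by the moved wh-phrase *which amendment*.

Felix wondered which amendment the intern would hide ___ on the counter for that reason.

Before movement: The intern would hide which amendment on the counter for that reason.
'which amendment' functions as the direct object of 'hide'. The gap is right after 'hide'.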